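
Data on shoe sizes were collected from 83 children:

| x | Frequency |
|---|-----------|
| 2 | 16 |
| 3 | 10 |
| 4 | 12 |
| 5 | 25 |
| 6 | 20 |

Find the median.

5

Cumulative frequencies: 16, 26, 38, 63, 83
n = 83, so the median is the value in position (n+1)/2 = 42.
Position 42 falls at value 5.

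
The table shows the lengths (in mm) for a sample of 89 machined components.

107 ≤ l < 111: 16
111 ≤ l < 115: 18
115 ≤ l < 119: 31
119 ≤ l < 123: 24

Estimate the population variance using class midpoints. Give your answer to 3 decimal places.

17.691

Midpoints: 109, 113, 117, 121
n = 89, Σfm = 10309, mean = 115.8315
Σfm² = 1195681
Σf(m − x̄)² = Σfm² − (Σfm)²/n = 1195681 − 10309²/89 = 1574.4719
Population variance = 1574.4719 / 89 = 17.6907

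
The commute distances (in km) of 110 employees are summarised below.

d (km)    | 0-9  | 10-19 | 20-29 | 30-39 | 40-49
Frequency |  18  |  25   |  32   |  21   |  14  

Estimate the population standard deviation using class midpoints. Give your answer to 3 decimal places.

12.530

Midpoints: 4.5, 14.5, 24.5, 34.5, 44.5
n = 110, Σfm = 2575, mean = 23.4091
Σfm² = 77547.5
Σf(m − x̄)² = Σfm² − (Σfm)²/n = 77547.5 − 2575²/110 = 17269.0909
Population variance = 17269.0909 / 110 = 156.9917
Standard deviation = √156.9917 = 12.5296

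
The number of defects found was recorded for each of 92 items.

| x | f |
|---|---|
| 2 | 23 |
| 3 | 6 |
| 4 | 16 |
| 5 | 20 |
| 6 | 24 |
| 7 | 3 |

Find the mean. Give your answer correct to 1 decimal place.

Values: 2, 3, 4, 5, 6, 7
Σfx = 23×2 + 6×3 + 16×4 + 20×5 + 24×6 + 3×7 = 393
n = Σf = 92
Mean = 393 / 92 = 4.2717

4.3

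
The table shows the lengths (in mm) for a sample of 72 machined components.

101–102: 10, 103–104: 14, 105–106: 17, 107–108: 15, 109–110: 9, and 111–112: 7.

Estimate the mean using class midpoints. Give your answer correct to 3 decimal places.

106.056

Midpoints: 101.5, 103.5, 105.5, 107.5, 109.5, 111.5
Σfm = 10×101.5 + 14×103.5 + 17×105.5 + 15×107.5 + 9×109.5 + 7×111.5 = 7636
n = Σf = 72
Mean = 7636 / 72 = 106.0556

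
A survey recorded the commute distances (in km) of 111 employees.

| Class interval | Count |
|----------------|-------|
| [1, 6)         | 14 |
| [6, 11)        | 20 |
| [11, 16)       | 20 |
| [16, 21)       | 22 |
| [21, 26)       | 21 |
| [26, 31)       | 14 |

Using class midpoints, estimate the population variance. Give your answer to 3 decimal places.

Midpoints: 3.5, 8.5, 13.5, 18.5, 23.5, 28.5
n = 111, Σfm = 1788.5, mean = 16.1126
Σfm² = 35759.75
Σf(m − x̄)² = Σfm² − (Σfm)²/n = 35759.75 − 1788.5²/111 = 6942.3423
Population variance = 6942.3423 / 111 = 62.5436

62.544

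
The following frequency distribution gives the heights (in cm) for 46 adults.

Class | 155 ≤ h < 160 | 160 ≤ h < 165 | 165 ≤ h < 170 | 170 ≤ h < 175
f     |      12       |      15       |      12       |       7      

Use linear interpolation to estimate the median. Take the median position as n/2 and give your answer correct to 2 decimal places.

163.67

Cumulative frequencies: 12, 27, 39, 46
n = 46; position = n/2 = 23.
This falls in the class 160 ≤ h < 165: L = 160, F = 12, f = 15, h = 5.
Median ≈ 160 + ((23 − 12) / 15) × 5 = 163.6667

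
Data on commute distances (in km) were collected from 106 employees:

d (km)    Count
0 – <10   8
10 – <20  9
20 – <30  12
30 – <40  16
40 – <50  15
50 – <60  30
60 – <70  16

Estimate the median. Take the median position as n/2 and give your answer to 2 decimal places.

Cumulative frequencies: 8, 17, 29, 45, 60, 90, 106
n = 106; position = n/2 = 53.
This falls in the class 40 – <50: L = 40, F = 45, f = 15, h = 10.
Median ≈ 40 + ((53 − 45) / 15) × 10 = 45.3333

45.33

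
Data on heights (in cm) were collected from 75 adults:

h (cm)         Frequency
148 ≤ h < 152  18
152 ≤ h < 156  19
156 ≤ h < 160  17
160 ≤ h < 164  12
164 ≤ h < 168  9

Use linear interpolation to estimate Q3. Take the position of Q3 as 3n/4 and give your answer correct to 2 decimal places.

160.75

Cumulative frequencies: 18, 37, 54, 66, 75
n = 75; position = 3n/4 = 56.25.
This falls in the class 160 ≤ h < 164: L = 160, F = 54, f = 12, h = 4.
Upper quartile ≈ 160 + ((56.25 − 54) / 12) × 4 = 160.7500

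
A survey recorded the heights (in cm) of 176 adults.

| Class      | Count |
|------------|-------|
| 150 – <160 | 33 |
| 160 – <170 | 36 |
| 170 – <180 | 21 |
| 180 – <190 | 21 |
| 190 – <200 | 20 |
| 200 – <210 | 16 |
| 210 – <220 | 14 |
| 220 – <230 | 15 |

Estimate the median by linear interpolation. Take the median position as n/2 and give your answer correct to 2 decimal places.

179.05

Cumulative frequencies: 33, 69, 90, 111, 131, 147, 161, 176
n = 176; position = n/2 = 88.
This falls in the class 170 – <180: L = 170, F = 69, f = 21, h = 10.
Median ≈ 170 + ((88 − 69) / 21) × 10 = 179.0476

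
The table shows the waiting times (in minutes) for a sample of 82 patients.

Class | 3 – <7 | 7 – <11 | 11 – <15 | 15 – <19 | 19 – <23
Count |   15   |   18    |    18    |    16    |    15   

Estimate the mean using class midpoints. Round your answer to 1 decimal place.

12.9

Midpoints: 5, 9, 13, 17, 21
Σfm = 15×5 + 18×9 + 18×13 + 16×17 + 15×21 = 1058
n = Σf = 82
Mean = 1058 / 82 = 12.9024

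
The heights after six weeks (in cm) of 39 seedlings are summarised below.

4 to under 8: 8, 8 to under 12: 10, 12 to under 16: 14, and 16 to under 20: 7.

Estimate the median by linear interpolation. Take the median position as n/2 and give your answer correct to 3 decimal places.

Cumulative frequencies: 8, 18, 32, 39
n = 39; position = n/2 = 19.5.
This falls in the class 12 to under 16: L = 12, F = 18, f = 14, h = 4.
Median ≈ 12 + ((19.5 − 18) / 14) × 4 = 12.4286

12.429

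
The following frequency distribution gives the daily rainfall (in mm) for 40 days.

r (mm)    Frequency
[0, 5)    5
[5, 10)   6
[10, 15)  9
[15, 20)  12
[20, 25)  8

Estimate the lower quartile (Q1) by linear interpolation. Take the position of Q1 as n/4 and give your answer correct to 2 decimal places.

Cumulative frequencies: 5, 11, 20, 32, 40
n = 40; position = n/4 = 10.
This falls in the class [5, 10): L = 5, F = 5, f = 6, h = 5.
Lower quartile ≈ 5 + ((10 − 5) / 6) × 5 = 9.1667

9.17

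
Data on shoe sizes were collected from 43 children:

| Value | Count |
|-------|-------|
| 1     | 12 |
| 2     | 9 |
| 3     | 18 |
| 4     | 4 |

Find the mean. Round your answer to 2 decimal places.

2.33

Values: 1, 2, 3, 4
Σfx = 12×1 + 9×2 + 18×3 + 4×4 = 100
n = Σf = 43
Mean = 100 / 43 = 2.3256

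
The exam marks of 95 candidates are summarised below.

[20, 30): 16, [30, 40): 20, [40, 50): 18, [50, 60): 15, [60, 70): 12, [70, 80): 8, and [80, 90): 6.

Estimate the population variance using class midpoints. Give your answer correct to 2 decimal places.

318.01

Midpoints: 25, 35, 45, 55, 65, 75, 85
n = 95, Σfm = 4625, mean = 48.6842
Σfm² = 255375
Σf(m − x̄)² = Σfm² − (Σfm)²/n = 255375 − 4625²/95 = 30210.5263
Population variance = 30210.5263 / 95 = 318.0055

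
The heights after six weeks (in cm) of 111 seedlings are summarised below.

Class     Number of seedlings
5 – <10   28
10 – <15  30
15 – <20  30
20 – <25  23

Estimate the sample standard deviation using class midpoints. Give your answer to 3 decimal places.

5.420

Midpoints: 7.5, 12.5, 17.5, 22.5
n = 111, Σfm = 1627.5, mean = 14.6622
Σfm² = 27093.75
Σf(m − x̄)² = Σfm² − (Σfm)²/n = 27093.75 − 1627.5²/111 = 3231.0811
Sample variance = 3231.0811 / 110 = 29.3735
Standard deviation = √29.3735 = 5.4197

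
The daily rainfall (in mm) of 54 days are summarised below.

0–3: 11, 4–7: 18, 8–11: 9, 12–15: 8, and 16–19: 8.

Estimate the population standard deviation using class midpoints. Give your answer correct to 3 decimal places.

Midpoints: 1.5, 5.5, 9.5, 13.5, 17.5
n = 54, Σfm = 449, mean = 8.3148
Σfm² = 5289.5
Σf(m − x̄)² = Σfm² − (Σfm)²/n = 5289.5 − 449²/54 = 1556.1481
Population variance = 1556.1481 / 54 = 28.8176
Standard deviation = √28.8176 = 5.3682

5.368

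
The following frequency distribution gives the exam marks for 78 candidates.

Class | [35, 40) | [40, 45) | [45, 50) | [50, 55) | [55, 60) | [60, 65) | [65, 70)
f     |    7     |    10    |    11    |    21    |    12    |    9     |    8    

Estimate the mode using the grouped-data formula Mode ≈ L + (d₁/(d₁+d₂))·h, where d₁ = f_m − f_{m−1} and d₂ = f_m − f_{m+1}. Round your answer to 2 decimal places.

Modal class: [50, 55) (highest frequency 21).
d₁ = 21 − 11 = 10, d₂ = 21 − 12 = 9
Mode ≈ 50 + (10/(10+9)) × 5 = 50 + 2.6316 = 52.6316

52.63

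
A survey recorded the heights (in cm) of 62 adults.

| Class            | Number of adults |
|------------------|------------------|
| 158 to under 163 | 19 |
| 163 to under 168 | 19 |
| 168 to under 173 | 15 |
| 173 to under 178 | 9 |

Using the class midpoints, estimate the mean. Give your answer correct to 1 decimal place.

Midpoints: 160.5, 165.5, 170.5, 175.5
Σfm = 19×160.5 + 19×165.5 + 15×170.5 + 9×175.5 = 10331
n = Σf = 62
Mean = 10331 / 62 = 166.6290

166.6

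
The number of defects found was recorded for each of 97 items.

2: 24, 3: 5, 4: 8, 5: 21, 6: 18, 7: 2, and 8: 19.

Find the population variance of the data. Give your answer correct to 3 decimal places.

Values: 2, 3, 4, 5, 6, 7, 8
n = 97, Σfx = 474, mean = 4.8866
Σfx² = 2756
Σf(x − x̄)² = Σfx² − (Σfx)²/n = 2756 − 474²/97 = 439.7526
Population variance = 439.7526 / 97 = 4.5335

4.534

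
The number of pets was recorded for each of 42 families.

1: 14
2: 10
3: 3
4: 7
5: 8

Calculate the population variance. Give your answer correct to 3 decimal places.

2.372

Values: 1, 2, 3, 4, 5
n = 42, Σfx = 111, mean = 2.6429
Σfx² = 393
Σf(x − x̄)² = Σfx² − (Σfx)²/n = 393 − 111²/42 = 99.6429
Population variance = 99.6429 / 42 = 2.3724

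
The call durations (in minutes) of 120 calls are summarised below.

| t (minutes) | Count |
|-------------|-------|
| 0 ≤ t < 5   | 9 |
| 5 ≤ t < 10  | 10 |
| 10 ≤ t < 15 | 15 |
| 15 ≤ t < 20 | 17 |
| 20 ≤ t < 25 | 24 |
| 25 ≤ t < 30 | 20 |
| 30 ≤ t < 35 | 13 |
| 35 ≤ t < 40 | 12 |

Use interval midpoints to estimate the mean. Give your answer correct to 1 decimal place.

21.2

Midpoints: 2.5, 7.5, 12.5, 17.5, 22.5, 27.5, 32.5, 37.5
Σfm = 9×2.5 + 10×7.5 + 15×12.5 + 17×17.5 + 24×22.5 + 20×27.5 + 13×32.5 + 12×37.5 = 2545
n = Σf = 120
Mean = 2545 / 120 = 21.2083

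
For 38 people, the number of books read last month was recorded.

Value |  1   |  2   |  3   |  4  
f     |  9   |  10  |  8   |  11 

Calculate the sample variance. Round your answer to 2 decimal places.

1.33

Values: 1, 2, 3, 4
n = 38, Σfx = 97, mean = 2.5526
Σfx² = 297
Σf(x − x̄)² = Σfx² − (Σfx)²/n = 297 − 97²/38 = 49.3947
Sample variance = 49.3947 / 37 = 1.3350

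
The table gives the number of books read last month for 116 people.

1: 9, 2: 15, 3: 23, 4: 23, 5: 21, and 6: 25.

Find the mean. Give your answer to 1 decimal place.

3.9

Values: 1, 2, 3, 4, 5, 6
Σfx = 9×1 + 15×2 + 23×3 + 23×4 + 21×5 + 25×6 = 455
n = Σf = 116
Mean = 455 / 116 = 3.9224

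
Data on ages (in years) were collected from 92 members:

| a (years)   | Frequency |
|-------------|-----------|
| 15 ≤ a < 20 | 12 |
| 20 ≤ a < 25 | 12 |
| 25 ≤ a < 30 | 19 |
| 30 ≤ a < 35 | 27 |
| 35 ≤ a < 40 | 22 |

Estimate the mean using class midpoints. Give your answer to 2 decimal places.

Midpoints: 17.5, 22.5, 27.5, 32.5, 37.5
Σfm = 12×17.5 + 12×22.5 + 19×27.5 + 27×32.5 + 22×37.5 = 2705
n = Σf = 92
Mean = 2705 / 92 = 29.4022

29.40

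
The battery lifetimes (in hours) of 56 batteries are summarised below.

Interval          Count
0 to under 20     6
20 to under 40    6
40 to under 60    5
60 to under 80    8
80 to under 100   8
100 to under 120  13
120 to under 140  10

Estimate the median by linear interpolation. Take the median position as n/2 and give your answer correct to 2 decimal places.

Cumulative frequencies: 6, 12, 17, 25, 33, 46, 56
n = 56; position = n/2 = 28.
This falls in the class 80 to under 100: L = 80, F = 25, f = 8, h = 20.
Median ≈ 80 + ((28 − 25) / 8) × 20 = 87.5000

87.50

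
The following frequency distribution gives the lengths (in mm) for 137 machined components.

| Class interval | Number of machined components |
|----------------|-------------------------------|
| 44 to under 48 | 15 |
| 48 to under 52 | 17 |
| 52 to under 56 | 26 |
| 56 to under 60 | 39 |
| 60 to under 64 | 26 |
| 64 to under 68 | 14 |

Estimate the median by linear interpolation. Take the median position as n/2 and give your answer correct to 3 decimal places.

Cumulative frequencies: 15, 32, 58, 97, 123, 137
n = 137; position = n/2 = 68.5.
This falls in the class 56 to under 60: L = 56, F = 58, f = 39, h = 4.
Median ≈ 56 + ((68.5 − 58) / 39) × 4 = 57.0769

57.077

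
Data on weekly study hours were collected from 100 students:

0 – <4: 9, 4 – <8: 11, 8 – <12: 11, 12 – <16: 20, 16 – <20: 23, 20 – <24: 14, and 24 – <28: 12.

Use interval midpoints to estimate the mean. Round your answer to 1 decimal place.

Midpoints: 2, 6, 10, 14, 18, 22, 26
Σfm = 9×2 + 11×6 + 11×10 + 20×14 + 23×18 + 14×22 + 12×26 = 1508
n = Σf = 100
Mean = 1508 / 100 = 15.0800

15.1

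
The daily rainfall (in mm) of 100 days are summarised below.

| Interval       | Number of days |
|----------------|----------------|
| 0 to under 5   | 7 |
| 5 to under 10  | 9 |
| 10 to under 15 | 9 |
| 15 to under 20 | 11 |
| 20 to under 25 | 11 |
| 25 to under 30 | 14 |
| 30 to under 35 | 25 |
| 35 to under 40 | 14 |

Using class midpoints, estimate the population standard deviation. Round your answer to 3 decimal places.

Midpoints: 2.5, 7.5, 12.5, 17.5, 22.5, 27.5, 32.5, 37.5
n = 100, Σfm = 2360, mean = 23.6000
Σfm² = 67575
Σf(m − x̄)² = Σfm² − (Σfm)²/n = 67575 − 2360²/100 = 11879.0000
Population variance = 11879.0000 / 100 = 118.7900
Standard deviation = √118.7900 = 10.8991

10.899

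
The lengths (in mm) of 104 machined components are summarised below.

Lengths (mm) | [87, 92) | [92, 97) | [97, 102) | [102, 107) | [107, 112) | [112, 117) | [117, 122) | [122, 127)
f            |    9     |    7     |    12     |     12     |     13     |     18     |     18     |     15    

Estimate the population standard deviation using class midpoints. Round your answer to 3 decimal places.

Midpoints: 89.5, 94.5, 99.5, 104.5, 109.5, 114.5, 119.5, 124.5
n = 104, Σfm = 11418, mean = 109.7885
Σfm² = 1265856
Σf(m − x̄)² = Σfm² − (Σfm)²/n = 1265856 − 11418²/104 = 12291.3462
Population variance = 12291.3462 / 104 = 118.1860
Standard deviation = √118.1860 = 10.8713

10.871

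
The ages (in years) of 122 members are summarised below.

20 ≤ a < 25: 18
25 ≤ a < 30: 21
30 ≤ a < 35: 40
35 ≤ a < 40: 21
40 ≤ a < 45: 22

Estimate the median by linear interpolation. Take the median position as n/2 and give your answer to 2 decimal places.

Cumulative frequencies: 18, 39, 79, 100, 122
n = 122; position = n/2 = 61.
This falls in the class 30 ≤ a < 35: L = 30, F = 39, f = 40, h = 5.
Median ≈ 30 + ((61 − 39) / 40) × 5 = 32.7500

32.75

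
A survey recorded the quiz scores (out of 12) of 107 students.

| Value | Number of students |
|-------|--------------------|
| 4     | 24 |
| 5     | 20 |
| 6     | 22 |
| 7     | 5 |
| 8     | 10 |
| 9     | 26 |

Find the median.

Cumulative frequencies: 24, 44, 66, 71, 81, 107
n = 107, so the median is the value in position (n+1)/2 = 54.
Position 54 falls at value 6.

6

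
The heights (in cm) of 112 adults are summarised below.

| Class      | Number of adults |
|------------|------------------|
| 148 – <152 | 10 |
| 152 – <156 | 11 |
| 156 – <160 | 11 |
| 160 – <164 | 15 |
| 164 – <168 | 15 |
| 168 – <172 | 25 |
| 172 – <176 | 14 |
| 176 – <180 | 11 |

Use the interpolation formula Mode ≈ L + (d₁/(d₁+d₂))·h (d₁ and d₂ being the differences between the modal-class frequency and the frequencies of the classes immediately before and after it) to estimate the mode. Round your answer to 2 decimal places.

169.90

Modal class: 168 – <172 (highest frequency 25).
d₁ = 25 − 15 = 10, d₂ = 25 − 14 = 11
Mode ≈ 168 + (10/(10+11)) × 4 = 168 + 1.9048 = 169.9048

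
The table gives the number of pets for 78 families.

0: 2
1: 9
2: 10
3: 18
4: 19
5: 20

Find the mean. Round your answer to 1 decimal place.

3.3

Values: 0, 1, 2, 3, 4, 5
Σfx = 2×0 + 9×1 + 10×2 + 18×3 + 19×4 + 20×5 = 259
n = Σf = 78
Mean = 259 / 78 = 3.3205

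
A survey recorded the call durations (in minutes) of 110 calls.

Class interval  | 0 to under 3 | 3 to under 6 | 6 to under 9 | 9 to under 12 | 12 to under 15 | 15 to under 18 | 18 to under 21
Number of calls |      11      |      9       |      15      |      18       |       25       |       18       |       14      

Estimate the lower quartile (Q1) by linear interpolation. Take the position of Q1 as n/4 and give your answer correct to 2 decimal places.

7.50

Cumulative frequencies: 11, 20, 35, 53, 78, 96, 110
n = 110; position = n/4 = 27.5.
This falls in the class 6 to under 9: L = 6, F = 20, f = 15, h = 3.
Lower quartile ≈ 6 + ((27.5 − 20) / 15) × 3 = 7.5000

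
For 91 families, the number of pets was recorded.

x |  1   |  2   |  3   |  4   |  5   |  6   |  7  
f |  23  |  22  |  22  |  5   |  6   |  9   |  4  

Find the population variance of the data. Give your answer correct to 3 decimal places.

3.157

Values: 1, 2, 3, 4, 5, 6, 7
n = 91, Σfx = 265, mean = 2.9121
Σfx² = 1059
Σf(x − x̄)² = Σfx² − (Σfx)²/n = 1059 − 265²/91 = 287.2967
Population variance = 287.2967 / 91 = 3.1571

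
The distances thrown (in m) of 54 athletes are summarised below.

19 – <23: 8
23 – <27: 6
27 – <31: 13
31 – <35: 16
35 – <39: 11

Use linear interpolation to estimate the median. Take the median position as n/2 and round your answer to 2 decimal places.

Cumulative frequencies: 8, 14, 27, 43, 54
n = 54; position = n/2 = 27.
This falls in the class 27 – <31: L = 27, F = 14, f = 13, h = 4.
Median ≈ 27 + ((27 − 14) / 13) × 4 = 31.0000

31.00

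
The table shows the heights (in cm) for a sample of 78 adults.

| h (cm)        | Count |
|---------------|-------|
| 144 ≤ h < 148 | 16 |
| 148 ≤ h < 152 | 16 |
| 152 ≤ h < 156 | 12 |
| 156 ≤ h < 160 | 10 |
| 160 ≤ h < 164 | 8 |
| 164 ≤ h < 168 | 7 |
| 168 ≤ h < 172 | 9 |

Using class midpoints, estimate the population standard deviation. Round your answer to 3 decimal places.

8.017

Midpoints: 146, 150, 154, 158, 162, 166, 170
n = 78, Σfm = 12152, mean = 155.7949
Σfm² = 1898232
Σf(m − x̄)² = Σfm² − (Σfm)²/n = 1898232 − 12152²/78 = 5012.7179
Population variance = 5012.7179 / 78 = 64.2656
Standard deviation = √64.2656 = 8.0166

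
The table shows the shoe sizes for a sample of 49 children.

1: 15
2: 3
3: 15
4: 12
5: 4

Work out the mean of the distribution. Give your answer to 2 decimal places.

Values: 1, 2, 3, 4, 5
Σfx = 15×1 + 3×2 + 15×3 + 12×4 + 4×5 = 134
n = Σf = 49
Mean = 134 / 49 = 2.7347

2.73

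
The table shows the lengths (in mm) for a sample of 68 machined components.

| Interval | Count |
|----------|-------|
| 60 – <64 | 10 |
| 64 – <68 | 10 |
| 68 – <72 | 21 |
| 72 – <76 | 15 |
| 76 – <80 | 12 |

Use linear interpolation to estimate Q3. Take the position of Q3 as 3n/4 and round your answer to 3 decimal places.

Cumulative frequencies: 10, 20, 41, 56, 68
n = 68; position = 3n/4 = 51.
This falls in the class 72 – <76: L = 72, F = 41, f = 15, h = 4.
Upper quartile ≈ 72 + ((51 − 41) / 15) × 4 = 74.6667

74.667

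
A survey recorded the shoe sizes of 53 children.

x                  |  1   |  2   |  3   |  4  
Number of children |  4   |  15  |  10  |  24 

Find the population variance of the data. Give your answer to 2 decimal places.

1.04

Values: 1, 2, 3, 4
n = 53, Σfx = 160, mean = 3.0189
Σfx² = 538
Σf(x − x̄)² = Σfx² − (Σfx)²/n = 538 − 160²/53 = 54.9811
Population variance = 54.9811 / 53 = 1.0374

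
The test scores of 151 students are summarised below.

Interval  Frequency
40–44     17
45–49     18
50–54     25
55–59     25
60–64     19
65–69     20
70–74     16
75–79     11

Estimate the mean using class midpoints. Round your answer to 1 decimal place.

Midpoints: 42, 47, 52, 57, 62, 67, 72, 77
Σfm = 17×42 + 18×47 + 25×52 + 25×57 + 19×62 + 20×67 + 16×72 + 11×77 = 8802
n = Σf = 151
Mean = 8802 / 151 = 58.2914

58.3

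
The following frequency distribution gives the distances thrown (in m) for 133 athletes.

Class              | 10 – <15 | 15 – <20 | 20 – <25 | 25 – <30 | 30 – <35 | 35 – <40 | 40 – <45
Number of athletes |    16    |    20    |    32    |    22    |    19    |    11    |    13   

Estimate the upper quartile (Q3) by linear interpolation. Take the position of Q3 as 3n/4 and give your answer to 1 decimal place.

Cumulative frequencies: 16, 36, 68, 90, 109, 120, 133
n = 133; position = 3n/4 = 99.75.
This falls in the class 30 – <35: L = 30, F = 90, f = 19, h = 5.
Upper quartile ≈ 30 + ((99.75 − 90) / 19) × 5 = 32.5658

32.6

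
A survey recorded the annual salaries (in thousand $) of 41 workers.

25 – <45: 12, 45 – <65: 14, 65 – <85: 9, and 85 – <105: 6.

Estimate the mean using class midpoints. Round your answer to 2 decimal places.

59.39

Midpoints: 35, 55, 75, 95
Σfm = 12×35 + 14×55 + 9×75 + 6×95 = 2435
n = Σf = 41
Mean = 2435 / 41 = 59.3902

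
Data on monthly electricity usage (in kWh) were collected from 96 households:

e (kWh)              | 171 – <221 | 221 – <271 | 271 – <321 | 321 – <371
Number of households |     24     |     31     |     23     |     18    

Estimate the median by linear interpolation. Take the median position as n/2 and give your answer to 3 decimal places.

259.710

Cumulative frequencies: 24, 55, 78, 96
n = 96; position = n/2 = 48.
This falls in the class 221 – <271: L = 221, F = 24, f = 31, h = 50.
Median ≈ 221 + ((48 − 24) / 31) × 50 = 259.7097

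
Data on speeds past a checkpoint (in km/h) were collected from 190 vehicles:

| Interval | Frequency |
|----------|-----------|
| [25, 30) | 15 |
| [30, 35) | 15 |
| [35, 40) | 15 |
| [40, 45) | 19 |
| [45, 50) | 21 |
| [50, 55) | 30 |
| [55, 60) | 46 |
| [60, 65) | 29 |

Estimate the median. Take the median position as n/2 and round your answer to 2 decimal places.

51.67

Cumulative frequencies: 15, 30, 45, 64, 85, 115, 161, 190
n = 190; position = n/2 = 95.
This falls in the class [50, 55): L = 50, F = 85, f = 30, h = 5.
Median ≈ 50 + ((95 − 85) / 30) × 5 = 51.6667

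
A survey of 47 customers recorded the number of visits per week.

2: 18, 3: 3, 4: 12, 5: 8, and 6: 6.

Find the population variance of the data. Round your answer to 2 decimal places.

Values: 2, 3, 4, 5, 6
n = 47, Σfx = 169, mean = 3.5957
Σfx² = 707
Σf(x − x̄)² = Σfx² − (Σfx)²/n = 707 − 169²/47 = 99.3191
Population variance = 99.3191 / 47 = 2.1132

2.11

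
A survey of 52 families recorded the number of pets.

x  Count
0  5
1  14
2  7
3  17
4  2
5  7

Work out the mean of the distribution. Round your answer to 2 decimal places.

Values: 0, 1, 2, 3, 4, 5
Σfx = 5×0 + 14×1 + 7×2 + 17×3 + 2×4 + 7×5 = 122
n = Σf = 52
Mean = 122 / 52 = 2.3462

2.35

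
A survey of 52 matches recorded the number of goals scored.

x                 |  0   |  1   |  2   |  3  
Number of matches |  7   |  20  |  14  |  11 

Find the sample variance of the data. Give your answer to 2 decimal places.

0.96

Values: 0, 1, 2, 3
n = 52, Σfx = 81, mean = 1.5577
Σfx² = 175
Σf(x − x̄)² = Σfx² − (Σfx)²/n = 175 − 81²/52 = 48.8269
Sample variance = 48.8269 / 51 = 0.9574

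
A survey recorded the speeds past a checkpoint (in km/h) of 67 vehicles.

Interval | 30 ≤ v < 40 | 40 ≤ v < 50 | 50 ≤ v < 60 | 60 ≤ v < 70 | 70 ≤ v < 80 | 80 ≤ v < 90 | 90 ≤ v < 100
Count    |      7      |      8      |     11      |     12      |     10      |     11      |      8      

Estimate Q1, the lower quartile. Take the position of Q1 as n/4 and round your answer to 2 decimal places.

Cumulative frequencies: 7, 15, 26, 38, 48, 59, 67
n = 67; position = n/4 = 16.75.
This falls in the class 50 ≤ v < 60: L = 50, F = 15, f = 11, h = 10.
Lower quartile ≈ 50 + ((16.75 − 15) / 11) × 10 = 51.5909

51.59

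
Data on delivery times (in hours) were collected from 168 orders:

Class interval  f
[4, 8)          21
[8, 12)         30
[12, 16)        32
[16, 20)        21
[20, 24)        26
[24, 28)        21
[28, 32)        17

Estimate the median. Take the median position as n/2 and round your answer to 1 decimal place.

16.2

Cumulative frequencies: 21, 51, 83, 104, 130, 151, 168
n = 168; position = n/2 = 84.
This falls in the class [16, 20): L = 16, F = 83, f = 21, h = 4.
Median ≈ 16 + ((84 − 83) / 21) × 4 = 16.1905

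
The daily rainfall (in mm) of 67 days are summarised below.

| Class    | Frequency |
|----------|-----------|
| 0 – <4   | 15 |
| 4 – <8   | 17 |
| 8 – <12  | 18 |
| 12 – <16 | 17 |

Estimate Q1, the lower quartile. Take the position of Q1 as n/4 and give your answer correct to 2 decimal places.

4.41

Cumulative frequencies: 15, 32, 50, 67
n = 67; position = n/4 = 16.75.
This falls in the class 4 – <8: L = 4, F = 15, f = 17, h = 4.
Lower quartile ≈ 4 + ((16.75 − 15) / 17) × 4 = 4.4118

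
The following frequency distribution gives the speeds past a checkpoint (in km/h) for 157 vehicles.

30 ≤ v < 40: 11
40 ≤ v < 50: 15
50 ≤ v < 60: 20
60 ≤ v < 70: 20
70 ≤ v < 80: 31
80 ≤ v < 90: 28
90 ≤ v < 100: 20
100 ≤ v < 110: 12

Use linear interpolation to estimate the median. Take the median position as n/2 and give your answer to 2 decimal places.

Cumulative frequencies: 11, 26, 46, 66, 97, 125, 145, 157
n = 157; position = n/2 = 78.5.
This falls in the class 70 ≤ v < 80: L = 70, F = 66, f = 31, h = 10.
Median ≈ 70 + ((78.5 − 66) / 31) × 10 = 74.0323

74.03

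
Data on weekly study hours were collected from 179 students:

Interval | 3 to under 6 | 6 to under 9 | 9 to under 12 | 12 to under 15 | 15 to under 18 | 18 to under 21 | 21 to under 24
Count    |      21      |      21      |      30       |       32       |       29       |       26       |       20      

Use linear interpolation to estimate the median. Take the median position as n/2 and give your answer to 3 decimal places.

Cumulative frequencies: 21, 42, 72, 104, 133, 159, 179
n = 179; position = n/2 = 89.5.
This falls in the class 12 to under 15: L = 12, F = 72, f = 32, h = 3.
Median ≈ 12 + ((89.5 − 72) / 32) × 3 = 13.6406

13.641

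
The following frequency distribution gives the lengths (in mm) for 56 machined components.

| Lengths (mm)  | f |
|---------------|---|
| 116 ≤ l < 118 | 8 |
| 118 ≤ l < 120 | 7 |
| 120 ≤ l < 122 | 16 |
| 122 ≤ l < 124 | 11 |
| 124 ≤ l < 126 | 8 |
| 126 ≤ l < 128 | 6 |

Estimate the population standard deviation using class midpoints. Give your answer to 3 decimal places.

3.016

Midpoints: 117, 119, 121, 123, 125, 127
n = 56, Σfm = 6820, mean = 121.7857
Σfm² = 831088
Σf(m − x̄)² = Σfm² − (Σfm)²/n = 831088 − 6820²/56 = 509.4286
Population variance = 509.4286 / 56 = 9.0969
Standard deviation = √9.0969 = 3.0161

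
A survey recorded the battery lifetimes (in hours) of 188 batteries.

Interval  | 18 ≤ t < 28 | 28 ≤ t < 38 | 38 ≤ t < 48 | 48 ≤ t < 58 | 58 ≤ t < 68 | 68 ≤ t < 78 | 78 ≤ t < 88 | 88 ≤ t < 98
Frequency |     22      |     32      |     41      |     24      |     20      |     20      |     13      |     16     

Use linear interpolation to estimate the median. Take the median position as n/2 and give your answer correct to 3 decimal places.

Cumulative frequencies: 22, 54, 95, 119, 139, 159, 172, 188
n = 188; position = n/2 = 94.
This falls in the class 38 ≤ t < 48: L = 38, F = 54, f = 41, h = 10.
Median ≈ 38 + ((94 − 54) / 41) × 10 = 47.7561

47.756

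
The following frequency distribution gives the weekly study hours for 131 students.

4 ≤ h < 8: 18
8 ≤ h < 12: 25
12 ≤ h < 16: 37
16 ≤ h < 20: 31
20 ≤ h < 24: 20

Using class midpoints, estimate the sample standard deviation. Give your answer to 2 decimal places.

Midpoints: 6, 10, 14, 18, 22
n = 131, Σfm = 1874, mean = 14.3053
Σfm² = 30124
Σf(m − x̄)² = Σfm² − (Σfm)²/n = 30124 − 1874²/131 = 3315.7863
Sample variance = 3315.7863 / 130 = 25.5060
Standard deviation = √25.5060 = 5.0504

5.05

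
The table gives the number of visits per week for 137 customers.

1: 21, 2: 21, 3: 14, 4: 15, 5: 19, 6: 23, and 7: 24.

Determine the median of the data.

4

Cumulative frequencies: 21, 42, 56, 71, 90, 113, 137
n = 137, so the median is the value in position (n+1)/2 = 69.
Position 69 falls at value 4.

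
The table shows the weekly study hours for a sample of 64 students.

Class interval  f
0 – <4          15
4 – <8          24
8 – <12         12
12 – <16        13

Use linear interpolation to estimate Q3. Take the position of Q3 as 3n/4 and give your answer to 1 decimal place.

11.0

Cumulative frequencies: 15, 39, 51, 64
n = 64; position = 3n/4 = 48.
This falls in the class 8 – <12: L = 8, F = 39, f = 12, h = 4.
Upper quartile ≈ 8 + ((48 − 39) / 12) × 4 = 11.0000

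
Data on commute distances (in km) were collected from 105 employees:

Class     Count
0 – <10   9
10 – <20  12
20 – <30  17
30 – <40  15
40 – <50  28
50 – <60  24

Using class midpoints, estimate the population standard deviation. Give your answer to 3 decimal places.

Midpoints: 5, 15, 25, 35, 45, 55
n = 105, Σfm = 3755, mean = 35.7619
Σfm² = 161225
Σf(m − x̄)² = Σfm² − (Σfm)²/n = 161225 − 3755²/105 = 26939.0476
Population variance = 26939.0476 / 105 = 256.5624
Standard deviation = √256.5624 = 16.0176

16.018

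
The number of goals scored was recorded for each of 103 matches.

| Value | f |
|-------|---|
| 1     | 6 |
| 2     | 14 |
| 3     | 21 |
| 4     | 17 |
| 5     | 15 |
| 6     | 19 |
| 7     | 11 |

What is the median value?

4

Cumulative frequencies: 6, 20, 41, 58, 73, 92, 103
n = 103, so the median is the value in position (n+1)/2 = 52.
Position 52 falls at value 4.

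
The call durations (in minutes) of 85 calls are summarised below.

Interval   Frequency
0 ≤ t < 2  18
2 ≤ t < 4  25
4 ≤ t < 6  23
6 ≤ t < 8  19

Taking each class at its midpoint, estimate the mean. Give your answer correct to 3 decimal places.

Midpoints: 1, 3, 5, 7
Σfm = 18×1 + 25×3 + 23×5 + 19×7 = 341
n = Σf = 85
Mean = 341 / 85 = 4.0118

4.012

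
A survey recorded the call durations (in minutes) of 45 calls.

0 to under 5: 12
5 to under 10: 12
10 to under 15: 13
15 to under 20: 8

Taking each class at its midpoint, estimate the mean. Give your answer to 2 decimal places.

Midpoints: 2.5, 7.5, 12.5, 17.5
Σfm = 12×2.5 + 12×7.5 + 13×12.5 + 8×17.5 = 422.5
n = Σf = 45
Mean = 422.5 / 45 = 9.3889

9.39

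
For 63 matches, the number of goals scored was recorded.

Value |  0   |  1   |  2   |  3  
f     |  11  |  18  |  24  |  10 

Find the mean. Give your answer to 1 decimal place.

1.5

Values: 0, 1, 2, 3
Σfx = 11×0 + 18×1 + 24×2 + 10×3 = 96
n = Σf = 63
Mean = 96 / 63 = 1.5238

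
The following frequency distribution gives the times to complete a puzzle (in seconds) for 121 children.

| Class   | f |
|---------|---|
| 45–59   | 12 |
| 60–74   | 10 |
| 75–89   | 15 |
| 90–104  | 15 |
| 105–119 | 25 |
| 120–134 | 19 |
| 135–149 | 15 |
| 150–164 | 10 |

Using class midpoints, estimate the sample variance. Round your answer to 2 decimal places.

956.25

Midpoints: 52, 67, 82, 97, 112, 127, 142, 157
n = 121, Σfm = 12892, mean = 106.5455
Σfm² = 1488334
Σf(m − x̄)² = Σfm² − (Σfm)²/n = 1488334 − 12892²/121 = 114750.0000
Sample variance = 114750.0000 / 120 = 956.2500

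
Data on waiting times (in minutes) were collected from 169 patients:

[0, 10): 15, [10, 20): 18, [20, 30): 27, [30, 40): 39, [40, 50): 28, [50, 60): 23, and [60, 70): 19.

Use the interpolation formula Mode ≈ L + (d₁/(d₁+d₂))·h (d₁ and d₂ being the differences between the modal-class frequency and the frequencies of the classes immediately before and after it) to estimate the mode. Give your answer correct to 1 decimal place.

Modal class: [30, 40) (highest frequency 39).
d₁ = 39 − 27 = 12, d₂ = 39 − 28 = 11
Mode ≈ 30 + (12/(12+11)) × 10 = 30 + 5.2174 = 35.2174

35.2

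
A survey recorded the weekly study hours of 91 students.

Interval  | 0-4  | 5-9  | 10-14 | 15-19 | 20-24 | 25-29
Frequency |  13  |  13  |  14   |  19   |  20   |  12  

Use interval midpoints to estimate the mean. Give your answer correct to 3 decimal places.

15.077

Midpoints: 2, 7, 12, 17, 22, 27
Σfm = 13×2 + 13×7 + 14×12 + 19×17 + 20×22 + 12×27 = 1372
n = Σf = 91
Mean = 1372 / 91 = 15.0769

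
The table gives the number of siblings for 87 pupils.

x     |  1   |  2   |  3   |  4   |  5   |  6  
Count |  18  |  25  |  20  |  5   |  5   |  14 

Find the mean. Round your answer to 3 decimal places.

2.954

Values: 1, 2, 3, 4, 5, 6
Σfx = 18×1 + 25×2 + 20×3 + 5×4 + 5×5 + 14×6 = 257
n = Σf = 87
Mean = 257 / 87 = 2.9540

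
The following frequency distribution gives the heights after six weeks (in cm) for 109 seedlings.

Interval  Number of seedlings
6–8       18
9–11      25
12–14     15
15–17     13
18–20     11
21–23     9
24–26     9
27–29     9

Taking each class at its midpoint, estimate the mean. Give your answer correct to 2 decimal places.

Midpoints: 7, 10, 13, 16, 19, 22, 25, 28
Σfm = 18×7 + 25×10 + 15×13 + 13×16 + 11×19 + 9×22 + 9×25 + 9×28 = 1663
n = Σf = 109
Mean = 1663 / 109 = 15.2569

15.26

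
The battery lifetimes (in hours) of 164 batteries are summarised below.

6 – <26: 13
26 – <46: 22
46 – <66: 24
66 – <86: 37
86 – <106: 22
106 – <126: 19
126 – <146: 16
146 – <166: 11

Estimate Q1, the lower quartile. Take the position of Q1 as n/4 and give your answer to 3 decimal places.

Cumulative frequencies: 13, 35, 59, 96, 118, 137, 153, 164
n = 164; position = n/4 = 41.
This falls in the class 46 – <66: L = 46, F = 35, f = 24, h = 20.
Lower quartile ≈ 46 + ((41 − 35) / 24) × 20 = 51.0000

51.000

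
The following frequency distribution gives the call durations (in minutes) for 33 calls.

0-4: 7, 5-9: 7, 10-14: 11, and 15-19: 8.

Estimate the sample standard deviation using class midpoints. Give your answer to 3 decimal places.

5.440

Midpoints: 2, 7, 12, 17
n = 33, Σfm = 331, mean = 10.0303
Σfm² = 4267
Σf(m − x̄)² = Σfm² − (Σfm)²/n = 4267 − 331²/33 = 946.9697
Sample variance = 946.9697 / 32 = 29.5928
Standard deviation = √29.5928 = 5.4399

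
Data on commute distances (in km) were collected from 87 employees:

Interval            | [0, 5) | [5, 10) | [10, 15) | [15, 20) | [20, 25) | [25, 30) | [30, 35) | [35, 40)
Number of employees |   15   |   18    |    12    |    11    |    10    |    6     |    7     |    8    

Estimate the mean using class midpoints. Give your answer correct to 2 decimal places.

Midpoints: 2.5, 7.5, 12.5, 17.5, 22.5, 27.5, 32.5, 37.5
Σfm = 15×2.5 + 18×7.5 + 12×12.5 + 11×17.5 + 10×22.5 + 6×27.5 + 7×32.5 + 8×37.5 = 1432.5
n = Σf = 87
Mean = 1432.5 / 87 = 16.4655

16.47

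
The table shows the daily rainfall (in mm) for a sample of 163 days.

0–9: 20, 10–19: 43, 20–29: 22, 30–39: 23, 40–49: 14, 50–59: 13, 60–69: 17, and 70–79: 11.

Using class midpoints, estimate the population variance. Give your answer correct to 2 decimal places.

467.68

Midpoints: 4.5, 14.5, 24.5, 34.5, 44.5, 54.5, 64.5, 74.5
n = 163, Σfm = 5293.5, mean = 32.4755
Σfm² = 248140.75
Σf(m − x̄)² = Σfm² − (Σfm)²/n = 248140.75 − 5293.5²/163 = 76231.9018
Population variance = 76231.9018 / 163 = 467.6804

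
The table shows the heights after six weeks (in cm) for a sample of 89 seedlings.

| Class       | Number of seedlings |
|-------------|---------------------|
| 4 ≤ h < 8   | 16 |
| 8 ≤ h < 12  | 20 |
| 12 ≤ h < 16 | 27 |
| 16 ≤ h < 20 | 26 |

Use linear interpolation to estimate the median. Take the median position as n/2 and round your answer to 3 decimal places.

13.259

Cumulative frequencies: 16, 36, 63, 89
n = 89; position = n/2 = 44.5.
This falls in the class 12 ≤ h < 16: L = 12, F = 36, f = 27, h = 4.
Median ≈ 12 + ((44.5 − 36) / 27) × 4 = 13.2593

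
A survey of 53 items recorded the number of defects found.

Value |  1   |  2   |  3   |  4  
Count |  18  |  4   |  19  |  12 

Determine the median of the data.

3

Cumulative frequencies: 18, 22, 41, 53
n = 53, so the median is the value in position (n+1)/2 = 27.
Position 27 falls at value 3.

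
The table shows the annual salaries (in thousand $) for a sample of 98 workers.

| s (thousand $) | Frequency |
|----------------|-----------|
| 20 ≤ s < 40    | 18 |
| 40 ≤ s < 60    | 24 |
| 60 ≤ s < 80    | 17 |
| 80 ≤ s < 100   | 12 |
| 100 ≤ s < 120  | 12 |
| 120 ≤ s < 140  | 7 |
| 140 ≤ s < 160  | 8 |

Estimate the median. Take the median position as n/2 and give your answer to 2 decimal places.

68.24

Cumulative frequencies: 18, 42, 59, 71, 83, 90, 98
n = 98; position = n/2 = 49.
This falls in the class 60 ≤ s < 80: L = 60, F = 42, f = 17, h = 20.
Median ≈ 60 + ((49 − 42) / 17) × 20 = 68.2353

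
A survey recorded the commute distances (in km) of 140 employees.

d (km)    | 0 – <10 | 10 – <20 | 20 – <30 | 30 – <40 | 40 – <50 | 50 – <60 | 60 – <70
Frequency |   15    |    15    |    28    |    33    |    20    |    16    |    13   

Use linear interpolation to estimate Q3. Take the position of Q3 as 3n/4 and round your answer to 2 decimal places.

47.00

Cumulative frequencies: 15, 30, 58, 91, 111, 127, 140
n = 140; position = 3n/4 = 105.
This falls in the class 40 – <50: L = 40, F = 91, f = 20, h = 10.
Upper quartile ≈ 40 + ((105 − 91) / 20) × 10 = 47.0000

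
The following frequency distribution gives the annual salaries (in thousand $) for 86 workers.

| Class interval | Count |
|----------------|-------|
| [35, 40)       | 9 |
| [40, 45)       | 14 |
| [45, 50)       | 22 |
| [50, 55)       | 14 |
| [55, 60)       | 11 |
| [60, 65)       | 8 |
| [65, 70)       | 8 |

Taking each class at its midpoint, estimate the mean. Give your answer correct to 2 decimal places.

50.99

Midpoints: 37.5, 42.5, 47.5, 52.5, 57.5, 62.5, 67.5
Σfm = 9×37.5 + 14×42.5 + 22×47.5 + 14×52.5 + 11×57.5 + 8×62.5 + 8×67.5 = 4385
n = Σf = 86
Mean = 4385 / 86 = 50.9884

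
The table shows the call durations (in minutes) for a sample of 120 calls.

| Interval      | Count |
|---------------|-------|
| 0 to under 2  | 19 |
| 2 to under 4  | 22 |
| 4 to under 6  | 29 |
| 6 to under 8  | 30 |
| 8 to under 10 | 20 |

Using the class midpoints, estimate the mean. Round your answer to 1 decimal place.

Midpoints: 1, 3, 5, 7, 9
Σfm = 19×1 + 22×3 + 29×5 + 30×7 + 20×9 = 620
n = Σf = 120
Mean = 620 / 120 = 5.1667

5.2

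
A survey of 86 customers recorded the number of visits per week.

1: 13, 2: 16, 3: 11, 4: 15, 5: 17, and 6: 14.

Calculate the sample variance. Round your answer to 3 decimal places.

2.930

Values: 1, 2, 3, 4, 5, 6
n = 86, Σfx = 307, mean = 3.5698
Σfx² = 1345
Σf(x − x̄)² = Σfx² − (Σfx)²/n = 1345 − 307²/86 = 249.0814
Sample variance = 249.0814 / 85 = 2.9304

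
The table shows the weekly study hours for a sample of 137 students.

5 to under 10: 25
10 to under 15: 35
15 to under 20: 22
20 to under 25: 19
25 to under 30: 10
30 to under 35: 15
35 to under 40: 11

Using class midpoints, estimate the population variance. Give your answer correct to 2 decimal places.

89.69

Midpoints: 7.5, 12.5, 17.5, 22.5, 27.5, 32.5, 37.5
n = 137, Σfm = 2612.5, mean = 19.0693
Σfm² = 62106.25
Σf(m − x̄)² = Σfm² − (Σfm)²/n = 62106.25 − 2612.5²/137 = 12287.5912
Population variance = 12287.5912 / 137 = 89.6904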